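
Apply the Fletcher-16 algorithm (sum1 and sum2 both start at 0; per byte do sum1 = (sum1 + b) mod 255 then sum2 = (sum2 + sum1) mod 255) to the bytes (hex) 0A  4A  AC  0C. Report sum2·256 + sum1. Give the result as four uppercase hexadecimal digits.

6C0D

Running sums (mod 255):
  after byte 0 (0A): sum1=10, sum2=10
  after byte 1 (4A): sum1=84, sum2=94
  after byte 2 (AC): sum1=1, sum2=95
  after byte 3 (0C): sum1=13, sum2=108
Checksum = sum2·256 + sum1 = 108·256 + 13 = 27661 = 0x6C0D.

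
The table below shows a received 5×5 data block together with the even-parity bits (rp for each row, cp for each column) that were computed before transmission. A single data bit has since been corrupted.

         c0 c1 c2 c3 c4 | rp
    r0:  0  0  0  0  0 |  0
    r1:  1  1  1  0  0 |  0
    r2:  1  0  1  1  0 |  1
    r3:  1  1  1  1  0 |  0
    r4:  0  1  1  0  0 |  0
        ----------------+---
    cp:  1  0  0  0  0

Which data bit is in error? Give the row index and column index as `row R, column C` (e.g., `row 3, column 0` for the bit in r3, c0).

Recompute each row's even parity and compare to rp:
  r0: data parity 0, sent rp 0 → ok
  r1: data parity 1, sent rp 0 → mismatch
  r2: data parity 1, sent rp 1 → ok
  r3: data parity 0, sent rp 0 → ok
  r4: data parity 0, sent rp 0 → ok
Recompute each column's even parity and compare to cp:
  c0: data parity 1, sent cp 1 → ok
  c1: data parity 1, sent cp 0 → mismatch
  c2: data parity 0, sent cp 0 → ok
  c3: data parity 0, sent cp 0 → ok
  c4: data parity 0, sent cp 0 → ok
Exactly one row (r1) and one column (c1) fail → the flipped bit is at their intersection.

row 1, column 1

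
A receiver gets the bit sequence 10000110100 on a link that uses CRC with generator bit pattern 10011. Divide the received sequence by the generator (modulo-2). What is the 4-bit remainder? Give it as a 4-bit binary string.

0110

Modulo-2 division of 10000110100 by 10011:
  pos 0: 10000 XOR 10011 = 00011
  pos 3: 11110 XOR 10011 = 01101
  pos 4: 11011 XOR 10011 = 01000
  pos 5: 10000 XOR 10011 = 00011
Remainder = 0110 (nonzero — an error is detected).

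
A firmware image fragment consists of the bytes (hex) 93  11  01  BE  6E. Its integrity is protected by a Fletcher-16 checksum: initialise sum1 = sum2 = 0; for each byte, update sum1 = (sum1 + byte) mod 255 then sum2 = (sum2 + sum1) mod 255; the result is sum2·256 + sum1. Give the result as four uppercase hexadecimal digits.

15D2

Running sums (mod 255):
  after byte 0 (93): sum1=147, sum2=147
  after byte 1 (11): sum1=164, sum2=56
  after byte 2 (01): sum1=165, sum2=221
  after byte 3 (BE): sum1=100, sum2=66
  after byte 4 (6E): sum1=210, sum2=21
Checksum = sum2·256 + sum1 = 21·256 + 210 = 5586 = 0x15D2.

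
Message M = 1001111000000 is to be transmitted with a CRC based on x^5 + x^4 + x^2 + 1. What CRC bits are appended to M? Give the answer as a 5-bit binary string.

Append 5 zeros: 100111100000000000. Divide by 110101 (XOR where the leading bit is 1):
  pos 0: 100111 XOR 110101 = 010010
  pos 1: 100101 XOR 110101 = 010000
  pos 2: 100000 XOR 110101 = 010101
  pos 3: 101010 XOR 110101 = 011111
  pos 4: 111110 XOR 110101 = 001011
  pos 6: 101100 XOR 110101 = 011001
  pos 7: 110010 XOR 110101 = 000111
  pos 10: 111000 XOR 110101 = 001101
  pos 12: 110100 XOR 110101 = 000001
Remainder (last 5 bits) = 00001. This is the CRC / FCS.

00001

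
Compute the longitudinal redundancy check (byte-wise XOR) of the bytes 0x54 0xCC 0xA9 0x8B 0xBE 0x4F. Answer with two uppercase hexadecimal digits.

4B

XOR the bytes together:
  start with 0x54
  0x54 ⊕ 0xCC = 0x98
  0x98 ⊕ 0xA9 = 0x31
  0x31 ⊕ 0x8B = 0xBA
  0xBA ⊕ 0xBE = 0x04
  0x04 ⊕ 0x4F = 0x4B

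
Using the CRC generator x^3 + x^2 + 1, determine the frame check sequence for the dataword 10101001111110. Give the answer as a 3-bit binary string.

Append 3 zeros: 10101001111110000. Divide by 1101 (XOR where the leading bit is 1):
  pos 0: 1010 XOR 1101 = 0111
  pos 1: 1111 XOR 1101 = 0010
  pos 3: 1000 XOR 1101 = 0101
  pos 4: 1011 XOR 1101 = 0110
  pos 5: 1101 XOR 1101 = 0000
  pos 9: 1111 XOR 1101 = 0010
  pos 11: 1000 XOR 1101 = 0101
  pos 12: 1010 XOR 1101 = 0111
  pos 13: 1110 XOR 1101 = 0011
Remainder (last 3 bits) = 011. This is the CRC / FCS.

011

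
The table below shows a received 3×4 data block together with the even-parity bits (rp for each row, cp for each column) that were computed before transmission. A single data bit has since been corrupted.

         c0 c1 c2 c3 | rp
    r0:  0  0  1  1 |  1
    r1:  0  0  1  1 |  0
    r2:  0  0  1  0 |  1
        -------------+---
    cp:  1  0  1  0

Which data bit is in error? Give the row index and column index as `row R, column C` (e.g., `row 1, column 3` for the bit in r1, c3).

Recompute each row's even parity and compare to rp:
  r0: data parity 0, sent rp 1 → mismatch
  r1: data parity 0, sent rp 0 → ok
  r2: data parity 1, sent rp 1 → ok
Recompute each column's even parity and compare to cp:
  c0: data parity 0, sent cp 1 → mismatch
  c1: data parity 0, sent cp 0 → ok
  c2: data parity 1, sent cp 1 → ok
  c3: data parity 0, sent cp 0 → ok
Exactly one row (r0) and one column (c0) fail → the flipped bit is at their intersection.

row 0, column 0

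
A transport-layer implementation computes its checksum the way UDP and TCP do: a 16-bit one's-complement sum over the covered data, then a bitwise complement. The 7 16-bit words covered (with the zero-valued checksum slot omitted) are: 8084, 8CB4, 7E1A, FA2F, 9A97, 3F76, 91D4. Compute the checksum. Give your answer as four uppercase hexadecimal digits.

One's-complement addition (fold any carry out of bit 15 back into bit 0):
  0x8084 + 0x8CB4 = 0x10D38 → wrap carry → 0x0D39
  0x0D39 + 0x7E1A = 0x08B53
  0x8B53 + 0xFA2F = 0x18582 → wrap carry → 0x8583
  0x8583 + 0x9A97 = 0x1201A → wrap carry → 0x201B
  0x201B + 0x3F76 = 0x05F91
  0x5F91 + 0x91D4 = 0x0F165
One's-complement sum = 0xF165.
Checksum = ~0xF165 & 0xFFFF = 0x0E9A.

0E9A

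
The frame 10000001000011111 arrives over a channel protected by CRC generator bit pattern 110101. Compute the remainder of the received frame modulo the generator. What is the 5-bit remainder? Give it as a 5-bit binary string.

Modulo-2 division of 10000001000011111 by 110101:
  pos 0: 100000 XOR 110101 = 010101
  pos 1: 101010 XOR 110101 = 011111
  pos 2: 111111 XOR 110101 = 001010
  pos 4: 101000 XOR 110101 = 011101
  pos 5: 111010 XOR 110101 = 001111
  pos 7: 111101 XOR 110101 = 001000
  pos 9: 100011 XOR 110101 = 010110
  pos 10: 101101 XOR 110101 = 011000
  pos 11: 110001 XOR 110101 = 000100
Remainder = 00100 (nonzero — an error is detected).

00100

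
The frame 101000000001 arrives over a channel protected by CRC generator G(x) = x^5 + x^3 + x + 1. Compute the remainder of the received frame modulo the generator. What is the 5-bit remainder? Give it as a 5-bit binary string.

Modulo-2 division of 101000000001 by 101011:
  pos 0: 101000 XOR 101011 = 000011
  pos 4: 110000 XOR 101011 = 011011
  pos 5: 110110 XOR 101011 = 011101
  pos 6: 111011 XOR 101011 = 010000
Remainder = 10000 (nonzero — an error is detected).

10000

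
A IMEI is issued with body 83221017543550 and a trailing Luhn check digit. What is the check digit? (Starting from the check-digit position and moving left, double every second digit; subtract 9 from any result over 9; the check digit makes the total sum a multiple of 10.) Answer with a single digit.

1

Partial digits right→left: 0 5 5 3 4 5 7 1 0 1 2 2 3 8
Double every second digit counting from the check-digit position (so the 1st, 3rd, 5th, ... of the partial from the right).
  doubled (with −9 where >9): 0 1 8 5 0 4 6 → sum 24
  kept as-is: 5 3 5 1 1 2 8 → sum 25
Total = 24 + 25 = 49.
Check digit = (10 − (49 mod 10)) mod 10 = 1.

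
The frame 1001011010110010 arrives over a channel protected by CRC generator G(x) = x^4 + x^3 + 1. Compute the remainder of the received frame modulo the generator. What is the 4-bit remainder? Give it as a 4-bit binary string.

1010

Modulo-2 division of 1001011010110010 by 11001:
  pos 0: 10010 XOR 11001 = 01011
  pos 1: 10111 XOR 11001 = 01110
  pos 2: 11101 XOR 11001 = 00100
  pos 4: 10001 XOR 11001 = 01000
  pos 5: 10000 XOR 11001 = 01001
  pos 6: 10011 XOR 11001 = 01010
  pos 7: 10101 XOR 11001 = 01100
  pos 8: 11000 XOR 11001 = 00001
Remainder = 1010 (nonzero — an error is detected).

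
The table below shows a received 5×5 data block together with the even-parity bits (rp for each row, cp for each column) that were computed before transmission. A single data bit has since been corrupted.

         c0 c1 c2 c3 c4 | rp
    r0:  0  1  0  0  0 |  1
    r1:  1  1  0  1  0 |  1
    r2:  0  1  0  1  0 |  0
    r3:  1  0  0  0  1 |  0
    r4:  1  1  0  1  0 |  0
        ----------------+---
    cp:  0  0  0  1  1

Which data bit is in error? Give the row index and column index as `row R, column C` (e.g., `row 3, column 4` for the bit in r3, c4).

row 4, column 0

Recompute each row's even parity and compare to rp:
  r0: data parity 1, sent rp 1 → ok
  r1: data parity 1, sent rp 1 → ok
  r2: data parity 0, sent rp 0 → ok
  r3: data parity 0, sent rp 0 → ok
  r4: data parity 1, sent rp 0 → mismatch
Recompute each column's even parity and compare to cp:
  c0: data parity 1, sent cp 0 → mismatch
  c1: data parity 0, sent cp 0 → ok
  c2: data parity 0, sent cp 0 → ok
  c3: data parity 1, sent cp 1 → ok
  c4: data parity 1, sent cp 1 → ok
Exactly one row (r4) and one column (c0) fail → the flipped bit is at their intersection.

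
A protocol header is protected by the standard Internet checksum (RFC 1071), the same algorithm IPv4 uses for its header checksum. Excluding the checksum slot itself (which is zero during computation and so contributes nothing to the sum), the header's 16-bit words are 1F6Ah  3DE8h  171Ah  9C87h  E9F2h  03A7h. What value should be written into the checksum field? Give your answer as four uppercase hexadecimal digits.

0172

One's-complement addition (fold any carry out of bit 15 back into bit 0):
  0x1F6A + 0x3DE8 = 0x05D52
  0x5D52 + 0x171A = 0x0746C
  0x746C + 0x9C87 = 0x110F3 → wrap carry → 0x10F4
  0x10F4 + 0xE9F2 = 0x0FAE6
  0xFAE6 + 0x03A7 = 0x0FE8D
One's-complement sum = 0xFE8D.
Checksum = ~0xFE8D & 0xFFFF = 0x0172.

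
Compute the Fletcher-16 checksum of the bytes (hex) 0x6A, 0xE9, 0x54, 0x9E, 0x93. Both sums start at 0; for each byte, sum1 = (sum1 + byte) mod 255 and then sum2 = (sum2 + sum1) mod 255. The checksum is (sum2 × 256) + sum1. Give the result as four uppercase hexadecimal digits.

Running sums (mod 255):
  after byte 0 (0x6A): sum1=106, sum2=106
  after byte 1 (0xE9): sum1=84, sum2=190
  after byte 2 (0x54): sum1=168, sum2=103
  after byte 3 (0x9E): sum1=71, sum2=174
  after byte 4 (0x93): sum1=218, sum2=137
Checksum = sum2·256 + sum1 = 137·256 + 218 = 35290 = 0x89DA.

89DA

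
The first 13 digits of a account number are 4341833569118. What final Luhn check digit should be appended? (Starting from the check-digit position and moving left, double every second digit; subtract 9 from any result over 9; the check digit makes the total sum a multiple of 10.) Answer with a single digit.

7

Partial digits right→left: 8 1 1 9 6 5 3 3 8 1 4 3 4
Double every second digit counting from the check-digit position (so the 1st, 3rd, 5th, ... of the partial from the right).
  doubled (with −9 where >9): 7 2 3 6 7 8 8 → sum 41
  kept as-is: 1 9 5 3 1 3 → sum 22
Total = 41 + 22 = 63.
Check digit = (10 − (63 mod 10)) mod 10 = 7.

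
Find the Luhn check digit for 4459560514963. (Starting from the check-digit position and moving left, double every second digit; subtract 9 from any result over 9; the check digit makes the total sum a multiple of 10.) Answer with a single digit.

9

Partial digits right→left: 3 6 9 4 1 5 0 6 5 9 5 4 4
Double every second digit counting from the check-digit position (so the 1st, 3rd, 5th, ... of the partial from the right).
  doubled (with −9 where >9): 6 9 2 0 1 1 8 → sum 27
  kept as-is: 6 4 5 6 9 4 → sum 34
Total = 27 + 34 = 61.
Check digit = (10 − (61 mod 10)) mod 10 = 9.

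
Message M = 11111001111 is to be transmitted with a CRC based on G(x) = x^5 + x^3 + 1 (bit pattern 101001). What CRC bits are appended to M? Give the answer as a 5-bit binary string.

01101

Append 5 zeros: 1111100111100000. Divide by 101001 (XOR where the leading bit is 1):
  pos 0: 111110 XOR 101001 = 010111
  pos 1: 101110 XOR 101001 = 000111
  pos 4: 111111 XOR 101001 = 010110
  pos 5: 101101 XOR 101001 = 000100
  pos 8: 100000 XOR 101001 = 001001
  pos 10: 100100 XOR 101001 = 001101
Remainder (last 5 bits) = 01101. This is the CRC / FCS.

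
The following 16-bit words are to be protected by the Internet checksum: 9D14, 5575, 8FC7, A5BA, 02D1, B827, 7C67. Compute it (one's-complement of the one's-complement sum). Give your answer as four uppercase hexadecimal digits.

A093

One's-complement addition (fold any carry out of bit 15 back into bit 0):
  0x9D14 + 0x5575 = 0x0F289
  0xF289 + 0x8FC7 = 0x18250 → wrap carry → 0x8251
  0x8251 + 0xA5BA = 0x1280B → wrap carry → 0x280C
  0x280C + 0x02D1 = 0x02ADD
  0x2ADD + 0xB827 = 0x0E304
  0xE304 + 0x7C67 = 0x15F6B → wrap carry → 0x5F6C
One's-complement sum = 0x5F6C.
Checksum = ~0x5F6C & 0xFFFF = 0xA093.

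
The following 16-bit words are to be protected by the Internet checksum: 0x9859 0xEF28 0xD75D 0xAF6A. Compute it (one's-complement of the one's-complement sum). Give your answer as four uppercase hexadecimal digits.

One's-complement addition (fold any carry out of bit 15 back into bit 0):
  0x9859 + 0xEF28 = 0x18781 → wrap carry → 0x8782
  0x8782 + 0xD75D = 0x15EDF → wrap carry → 0x5EE0
  0x5EE0 + 0xAF6A = 0x10E4A → wrap carry → 0x0E4B
One's-complement sum = 0x0E4B.
Checksum = ~0x0E4B & 0xFFFF = 0xF1B4.

F1B4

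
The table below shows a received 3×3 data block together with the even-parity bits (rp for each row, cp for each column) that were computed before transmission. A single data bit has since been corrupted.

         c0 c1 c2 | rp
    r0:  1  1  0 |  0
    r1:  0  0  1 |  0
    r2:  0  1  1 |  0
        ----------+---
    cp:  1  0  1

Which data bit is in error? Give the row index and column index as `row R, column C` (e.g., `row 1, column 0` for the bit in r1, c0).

row 1, column 2

Recompute each row's even parity and compare to rp:
  r0: data parity 0, sent rp 0 → ok
  r1: data parity 1, sent rp 0 → mismatch
  r2: data parity 0, sent rp 0 → ok
Recompute each column's even parity and compare to cp:
  c0: data parity 1, sent cp 1 → ok
  c1: data parity 0, sent cp 0 → ok
  c2: data parity 0, sent cp 1 → mismatch
Exactly one row (r1) and one column (c2) fail → the flipped bit is at their intersection.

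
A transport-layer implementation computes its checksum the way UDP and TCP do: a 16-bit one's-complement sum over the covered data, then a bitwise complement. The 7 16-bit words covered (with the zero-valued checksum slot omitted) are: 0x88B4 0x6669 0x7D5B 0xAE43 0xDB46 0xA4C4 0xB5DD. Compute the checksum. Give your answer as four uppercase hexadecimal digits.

AF59

One's-complement addition (fold any carry out of bit 15 back into bit 0):
  0x88B4 + 0x6669 = 0x0EF1D
  0xEF1D + 0x7D5B = 0x16C78 → wrap carry → 0x6C79
  0x6C79 + 0xAE43 = 0x11ABC → wrap carry → 0x1ABD
  0x1ABD + 0xDB46 = 0x0F603
  0xF603 + 0xA4C4 = 0x19AC7 → wrap carry → 0x9AC8
  0x9AC8 + 0xB5DD = 0x150A5 → wrap carry → 0x50A6
One's-complement sum = 0x50A6.
Checksum = ~0x50A6 & 0xFFFF = 0xAF59.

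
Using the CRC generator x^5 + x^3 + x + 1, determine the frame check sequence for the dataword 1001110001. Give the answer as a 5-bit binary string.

11100

Append 5 zeros: 100111000100000. Divide by 101011 (XOR where the leading bit is 1):
  pos 0: 100111 XOR 101011 = 001100
  pos 2: 110000 XOR 101011 = 011011
  pos 3: 110110 XOR 101011 = 011101
  pos 4: 111011 XOR 101011 = 010000
  pos 5: 100000 XOR 101011 = 001011
  pos 7: 101100 XOR 101011 = 000111
Remainder (last 5 bits) = 11100. This is the CRC / FCS.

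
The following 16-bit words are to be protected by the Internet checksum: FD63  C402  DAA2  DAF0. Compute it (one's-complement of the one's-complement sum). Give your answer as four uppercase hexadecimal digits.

One's-complement addition (fold any carry out of bit 15 back into bit 0):
  0xFD63 + 0xC402 = 0x1C165 → wrap carry → 0xC166
  0xC166 + 0xDAA2 = 0x19C08 → wrap carry → 0x9C09
  0x9C09 + 0xDAF0 = 0x176F9 → wrap carry → 0x76FA
One's-complement sum = 0x76FA.
Checksum = ~0x76FA & 0xFFFF = 0x8905.

8905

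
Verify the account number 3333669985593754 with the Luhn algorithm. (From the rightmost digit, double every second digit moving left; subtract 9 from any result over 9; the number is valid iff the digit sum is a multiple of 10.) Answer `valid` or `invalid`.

From the right, keep odd positions and double even positions (subtract 9 from any doubled value over 9):
  doubled (positions 2,4,...): 1 6 1 7 9 3 6 6 → sum 39
  kept (positions 1,3,...): 4 7 9 5 9 6 3 3 → sum 46
Total = 85.
85 mod 10 = 5, so the number is invalid.

invalid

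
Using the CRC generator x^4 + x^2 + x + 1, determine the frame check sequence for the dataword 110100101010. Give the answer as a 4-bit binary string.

0110

Append 4 zeros: 1101001010100000. Divide by 10111 (XOR where the leading bit is 1):
  pos 0: 11010 XOR 10111 = 01101
  pos 1: 11010 XOR 10111 = 01101
  pos 2: 11011 XOR 10111 = 01100
  pos 3: 11000 XOR 10111 = 01111
  pos 4: 11111 XOR 10111 = 01000
  pos 5: 10000 XOR 10111 = 00111
  pos 7: 11110 XOR 10111 = 01001
  pos 8: 10010 XOR 10111 = 00101
  pos 10: 10100 XOR 10111 = 00011
Remainder (last 4 bits) = 0110. This is the CRC / FCS.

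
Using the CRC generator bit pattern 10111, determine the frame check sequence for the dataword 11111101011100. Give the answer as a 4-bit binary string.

Append 4 zeros: 111111010111000000. Divide by 10111 (XOR where the leading bit is 1):
  pos 0: 11111 XOR 10111 = 01000
  pos 1: 10001 XOR 10111 = 00110
  pos 3: 11001 XOR 10111 = 01110
  pos 4: 11100 XOR 10111 = 01011
  pos 5: 10111 XOR 10111 = 00000
  pos 10: 11000 XOR 10111 = 01111
  pos 11: 11110 XOR 10111 = 01001
  pos 12: 10010 XOR 10111 = 00101
Remainder (last 4 bits) = 1010. This is the CRC / FCS.

1010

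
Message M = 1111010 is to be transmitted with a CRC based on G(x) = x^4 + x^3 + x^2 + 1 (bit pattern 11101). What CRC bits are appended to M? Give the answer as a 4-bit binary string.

Append 4 zeros: 11110100000. Divide by 11101 (XOR where the leading bit is 1):
  pos 0: 11110 XOR 11101 = 00011
  pos 3: 11100 XOR 11101 = 00001
Remainder (last 4 bits) = 1000. This is the CRC / FCS.

1000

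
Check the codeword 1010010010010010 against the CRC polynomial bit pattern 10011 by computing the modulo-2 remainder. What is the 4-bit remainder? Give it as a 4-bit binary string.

0001

Modulo-2 division of 1010010010010010 by 10011:
  pos 0: 10100 XOR 10011 = 00111
  pos 2: 11110 XOR 10011 = 01101
  pos 3: 11010 XOR 10011 = 01001
  pos 4: 10011 XOR 10011 = 00000
  pos 11: 10010 XOR 10011 = 00001
Remainder = 0001 (nonzero — an error is detected).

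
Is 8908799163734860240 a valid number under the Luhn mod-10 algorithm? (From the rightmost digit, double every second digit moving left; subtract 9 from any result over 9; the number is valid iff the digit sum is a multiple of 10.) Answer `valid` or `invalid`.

invalid

From the right, keep odd positions and double even positions (subtract 9 from any doubled value over 9):
  doubled (positions 2,4,...): 8 0 7 6 6 2 9 7 9 → sum 54
  kept (positions 1,3,...): 0 2 6 4 7 6 9 7 0 8 → sum 49
Total = 103.
103 mod 10 = 3, so the number is invalid.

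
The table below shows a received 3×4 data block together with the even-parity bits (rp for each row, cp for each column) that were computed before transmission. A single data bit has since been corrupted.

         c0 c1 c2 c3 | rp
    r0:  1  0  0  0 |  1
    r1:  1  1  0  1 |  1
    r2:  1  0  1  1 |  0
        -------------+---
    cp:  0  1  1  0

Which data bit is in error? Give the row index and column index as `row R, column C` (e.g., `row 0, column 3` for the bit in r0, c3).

row 2, column 0

Recompute each row's even parity and compare to rp:
  r0: data parity 1, sent rp 1 → ok
  r1: data parity 1, sent rp 1 → ok
  r2: data parity 1, sent rp 0 → mismatch
Recompute each column's even parity and compare to cp:
  c0: data parity 1, sent cp 0 → mismatch
  c1: data parity 1, sent cp 1 → ok
  c2: data parity 1, sent cp 1 → ok
  c3: data parity 0, sent cp 0 → ok
Exactly one row (r2) and one column (c0) fail → the flipped bit is at their intersection.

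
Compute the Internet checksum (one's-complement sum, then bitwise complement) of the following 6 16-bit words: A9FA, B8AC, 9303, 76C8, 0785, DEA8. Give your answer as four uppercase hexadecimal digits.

AD5E

One's-complement addition (fold any carry out of bit 15 back into bit 0):
  0xA9FA + 0xB8AC = 0x162A6 → wrap carry → 0x62A7
  0x62A7 + 0x9303 = 0x0F5AA
  0xF5AA + 0x76C8 = 0x16C72 → wrap carry → 0x6C73
  0x6C73 + 0x0785 = 0x073F8
  0x73F8 + 0xDEA8 = 0x152A0 → wrap carry → 0x52A1
One's-complement sum = 0x52A1.
Checksum = ~0x52A1 & 0xFFFF = 0xAD5E.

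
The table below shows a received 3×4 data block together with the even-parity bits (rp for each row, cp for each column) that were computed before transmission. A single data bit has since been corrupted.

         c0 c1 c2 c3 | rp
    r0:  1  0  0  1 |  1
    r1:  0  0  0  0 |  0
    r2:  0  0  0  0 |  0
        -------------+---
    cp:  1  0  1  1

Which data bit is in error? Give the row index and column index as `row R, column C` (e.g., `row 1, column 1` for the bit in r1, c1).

row 0, column 2

Recompute each row's even parity and compare to rp:
  r0: data parity 0, sent rp 1 → mismatch
  r1: data parity 0, sent rp 0 → ok
  r2: data parity 0, sent rp 0 → ok
Recompute each column's even parity and compare to cp:
  c0: data parity 1, sent cp 1 → ok
  c1: data parity 0, sent cp 0 → ok
  c2: data parity 0, sent cp 1 → mismatch
  c3: data parity 1, sent cp 1 → ok
Exactly one row (r0) and one column (c2) fail → the flipped bit is at their intersection.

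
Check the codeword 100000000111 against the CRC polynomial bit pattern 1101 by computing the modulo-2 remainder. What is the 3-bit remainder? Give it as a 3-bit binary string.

000

Modulo-2 division of 100000000111 by 1101:
  pos 0: 1000 XOR 1101 = 0101
  pos 1: 1010 XOR 1101 = 0111
  pos 2: 1110 XOR 1101 = 0011
  pos 4: 1100 XOR 1101 = 0001
  pos 7: 1011 XOR 1101 = 0110
  pos 8: 1101 XOR 1101 = 0000
Remainder = 000 (zero — the frame passes the CRC check).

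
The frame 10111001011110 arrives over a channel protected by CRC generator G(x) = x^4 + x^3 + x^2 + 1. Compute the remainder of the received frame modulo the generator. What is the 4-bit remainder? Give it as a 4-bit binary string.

0010

Modulo-2 division of 10111001011110 by 11101:
  pos 0: 10111 XOR 11101 = 01010
  pos 1: 10100 XOR 11101 = 01001
  pos 2: 10010 XOR 11101 = 01111
  pos 3: 11111 XOR 11101 = 00010
  pos 6: 10011 XOR 11101 = 01110
  pos 7: 11101 XOR 11101 = 00000
Remainder = 0010 (nonzero — an error is detected).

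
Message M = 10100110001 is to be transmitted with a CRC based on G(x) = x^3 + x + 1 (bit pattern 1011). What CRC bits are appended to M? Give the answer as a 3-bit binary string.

011

Append 3 zeros: 10100110001000. Divide by 1011 (XOR where the leading bit is 1):
  pos 0: 1010 XOR 1011 = 0001
  pos 3: 1011 XOR 1011 = 0000
  pos 10: 1000 XOR 1011 = 0011
Remainder (last 3 bits) = 011. This is the CRC / FCS.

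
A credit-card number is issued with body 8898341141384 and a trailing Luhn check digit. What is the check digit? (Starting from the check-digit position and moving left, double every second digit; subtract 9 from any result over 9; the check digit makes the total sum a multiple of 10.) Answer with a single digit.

4

Partial digits right→left: 4 8 3 1 4 1 1 4 3 8 9 8 8
Double every second digit counting from the check-digit position (so the 1st, 3rd, 5th, ... of the partial from the right).
  doubled (with −9 where >9): 8 6 8 2 6 9 7 → sum 46
  kept as-is: 8 1 1 4 8 8 → sum 30
Total = 46 + 30 = 76.
Check digit = (10 − (76 mod 10)) mod 10 = 4.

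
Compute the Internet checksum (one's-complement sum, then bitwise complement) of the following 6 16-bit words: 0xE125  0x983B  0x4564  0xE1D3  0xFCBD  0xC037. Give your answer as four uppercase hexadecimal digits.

One's-complement addition (fold any carry out of bit 15 back into bit 0):
  0xE125 + 0x983B = 0x17960 → wrap carry → 0x7961
  0x7961 + 0x4564 = 0x0BEC5
  0xBEC5 + 0xE1D3 = 0x1A098 → wrap carry → 0xA099
  0xA099 + 0xFCBD = 0x19D56 → wrap carry → 0x9D57
  0x9D57 + 0xC037 = 0x15D8E → wrap carry → 0x5D8F
One's-complement sum = 0x5D8F.
Checksum = ~0x5D8F & 0xFFFF = 0xA270.

A270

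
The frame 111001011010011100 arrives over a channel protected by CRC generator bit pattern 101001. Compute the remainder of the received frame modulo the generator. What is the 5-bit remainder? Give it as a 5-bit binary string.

Modulo-2 division of 111001011010011100 by 101001:
  pos 0: 111001 XOR 101001 = 010000
  pos 1: 100000 XOR 101001 = 001001
  pos 3: 100111 XOR 101001 = 001110
  pos 5: 111001 XOR 101001 = 010000
  pos 6: 100000 XOR 101001 = 001001
  pos 8: 100101 XOR 101001 = 001100
  pos 10: 110011 XOR 101001 = 011010
  pos 11: 110100 XOR 101001 = 011101
  pos 12: 111010 XOR 101001 = 010011
Remainder = 10011 (nonzero — an error is detected).

10011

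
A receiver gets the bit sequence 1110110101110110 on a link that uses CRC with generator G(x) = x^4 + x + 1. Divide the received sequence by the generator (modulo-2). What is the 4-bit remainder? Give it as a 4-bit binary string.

Modulo-2 division of 1110110101110110 by 10011:
  pos 0: 11101 XOR 10011 = 01110
  pos 1: 11101 XOR 10011 = 01110
  pos 2: 11100 XOR 10011 = 01111
  pos 3: 11111 XOR 10011 = 01100
  pos 4: 11000 XOR 10011 = 01011
  pos 5: 10111 XOR 10011 = 00100
  pos 7: 10011 XOR 10011 = 00000
Remainder = 0110 (nonzero — an error is detected).

0110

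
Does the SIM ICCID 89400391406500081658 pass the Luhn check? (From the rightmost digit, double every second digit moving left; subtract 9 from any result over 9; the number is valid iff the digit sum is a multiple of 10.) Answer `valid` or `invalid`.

From the right, keep odd positions and double even positions (subtract 9 from any doubled value over 9):
  doubled (positions 2,4,...): 1 2 0 0 3 8 9 0 8 7 → sum 38
  kept (positions 1,3,...): 8 6 8 0 5 0 1 3 0 9 → sum 40
Total = 78.
78 mod 10 = 8, so the number is invalid.

invalid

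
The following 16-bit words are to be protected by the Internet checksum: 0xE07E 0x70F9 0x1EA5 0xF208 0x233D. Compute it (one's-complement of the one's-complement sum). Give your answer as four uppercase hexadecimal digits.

One's-complement addition (fold any carry out of bit 15 back into bit 0):
  0xE07E + 0x70F9 = 0x15177 → wrap carry → 0x5178
  0x5178 + 0x1EA5 = 0x0701D
  0x701D + 0xF208 = 0x16225 → wrap carry → 0x6226
  0x6226 + 0x233D = 0x08563
One's-complement sum = 0x8563.
Checksum = ~0x8563 & 0xFFFF = 0x7A9C.

7A9C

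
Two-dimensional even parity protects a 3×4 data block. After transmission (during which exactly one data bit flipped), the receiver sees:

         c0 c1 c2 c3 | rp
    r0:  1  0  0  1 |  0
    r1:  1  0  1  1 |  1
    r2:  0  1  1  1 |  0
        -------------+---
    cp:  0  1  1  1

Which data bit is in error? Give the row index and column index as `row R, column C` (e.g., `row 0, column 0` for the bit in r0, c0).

row 2, column 2

Recompute each row's even parity and compare to rp:
  r0: data parity 0, sent rp 0 → ok
  r1: data parity 1, sent rp 1 → ok
  r2: data parity 1, sent rp 0 → mismatch
Recompute each column's even parity and compare to cp:
  c0: data parity 0, sent cp 0 → ok
  c1: data parity 1, sent cp 1 → ok
  c2: data parity 0, sent cp 1 → mismatch
  c3: data parity 1, sent cp 1 → ok
Exactly one row (r2) and one column (c2) fail → the flipped bit is at their intersection.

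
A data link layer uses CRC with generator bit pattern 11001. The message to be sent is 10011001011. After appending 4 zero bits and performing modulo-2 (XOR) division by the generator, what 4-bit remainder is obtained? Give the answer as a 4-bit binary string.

Append 4 zeros: 100110010110000. Divide by 11001 (XOR where the leading bit is 1):
  pos 0: 10011 XOR 11001 = 01010
  pos 1: 10100 XOR 11001 = 01101
  pos 2: 11010 XOR 11001 = 00011
  pos 5: 11101 XOR 11001 = 00100
  pos 7: 10010 XOR 11001 = 01011
  pos 8: 10110 XOR 11001 = 01111
  pos 9: 11110 XOR 11001 = 00111
Remainder (last 4 bits) = 1110. This is the CRC / FCS.

1110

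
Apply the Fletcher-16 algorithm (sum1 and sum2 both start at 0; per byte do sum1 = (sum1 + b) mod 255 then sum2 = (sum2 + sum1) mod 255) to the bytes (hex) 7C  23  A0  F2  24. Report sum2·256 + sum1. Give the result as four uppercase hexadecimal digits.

Running sums (mod 255):
  after byte 0 (7C): sum1=124, sum2=124
  after byte 1 (23): sum1=159, sum2=28
  after byte 2 (A0): sum1=64, sum2=92
  after byte 3 (F2): sum1=51, sum2=143
  after byte 4 (24): sum1=87, sum2=230
Checksum = sum2·256 + sum1 = 230·256 + 87 = 58967 = 0xE657.

E657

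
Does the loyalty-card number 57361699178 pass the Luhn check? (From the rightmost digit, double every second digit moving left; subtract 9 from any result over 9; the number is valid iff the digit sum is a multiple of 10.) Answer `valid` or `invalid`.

From the right, keep odd positions and double even positions (subtract 9 from any doubled value over 9):
  doubled (positions 2,4,...): 5 9 3 3 5 → sum 25
  kept (positions 1,3,...): 8 1 9 1 3 5 → sum 27
Total = 52.
52 mod 10 = 2, so the number is invalid.

invalid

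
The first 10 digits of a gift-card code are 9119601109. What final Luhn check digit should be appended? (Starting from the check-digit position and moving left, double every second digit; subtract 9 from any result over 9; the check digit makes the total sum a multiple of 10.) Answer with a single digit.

1

Partial digits right→left: 9 0 1 1 0 6 9 1 1 9
Double every second digit counting from the check-digit position (so the 1st, 3rd, 5th, ... of the partial from the right).
  doubled (with −9 where >9): 9 2 0 9 2 → sum 22
  kept as-is: 0 1 6 1 9 → sum 17
Total = 22 + 17 = 39.
Check digit = (10 − (39 mod 10)) mod 10 = 1.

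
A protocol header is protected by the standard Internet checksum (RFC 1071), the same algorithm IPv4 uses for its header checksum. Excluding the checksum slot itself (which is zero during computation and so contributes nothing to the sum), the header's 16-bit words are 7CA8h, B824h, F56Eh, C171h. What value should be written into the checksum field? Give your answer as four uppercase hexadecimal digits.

1452

One's-complement addition (fold any carry out of bit 15 back into bit 0):
  0x7CA8 + 0xB824 = 0x134CC → wrap carry → 0x34CD
  0x34CD + 0xF56E = 0x12A3B → wrap carry → 0x2A3C
  0x2A3C + 0xC171 = 0x0EBAD
One's-complement sum = 0xEBAD.
Checksum = ~0xEBAD & 0xFFFF = 0x1452.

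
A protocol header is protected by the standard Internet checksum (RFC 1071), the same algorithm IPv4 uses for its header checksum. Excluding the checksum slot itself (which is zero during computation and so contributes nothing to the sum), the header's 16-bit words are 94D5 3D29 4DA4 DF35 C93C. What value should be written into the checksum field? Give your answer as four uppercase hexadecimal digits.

37EA

One's-complement addition (fold any carry out of bit 15 back into bit 0):
  0x94D5 + 0x3D29 = 0x0D1FE
  0xD1FE + 0x4DA4 = 0x11FA2 → wrap carry → 0x1FA3
  0x1FA3 + 0xDF35 = 0x0FED8
  0xFED8 + 0xC93C = 0x1C814 → wrap carry → 0xC815
One's-complement sum = 0xC815.
Checksum = ~0xC815 & 0xFFFF = 0x37EA.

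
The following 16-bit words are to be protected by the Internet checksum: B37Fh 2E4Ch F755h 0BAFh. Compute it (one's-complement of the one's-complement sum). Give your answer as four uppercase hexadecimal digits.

1B2F

One's-complement addition (fold any carry out of bit 15 back into bit 0):
  0xB37F + 0x2E4C = 0x0E1CB
  0xE1CB + 0xF755 = 0x1D920 → wrap carry → 0xD921
  0xD921 + 0x0BAF = 0x0E4D0
One's-complement sum = 0xE4D0.
Checksum = ~0xE4D0 & 0xFFFF = 0x1B2F.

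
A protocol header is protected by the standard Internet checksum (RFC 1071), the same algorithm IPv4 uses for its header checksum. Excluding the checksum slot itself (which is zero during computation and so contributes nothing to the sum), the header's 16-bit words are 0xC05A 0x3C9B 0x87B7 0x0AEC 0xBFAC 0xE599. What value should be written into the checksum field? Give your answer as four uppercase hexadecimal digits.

One's-complement addition (fold any carry out of bit 15 back into bit 0):
  0xC05A + 0x3C9B = 0x0FCF5
  0xFCF5 + 0x87B7 = 0x184AC → wrap carry → 0x84AD
  0x84AD + 0x0AEC = 0x08F99
  0x8F99 + 0xBFAC = 0x14F45 → wrap carry → 0x4F46
  0x4F46 + 0xE599 = 0x134DF → wrap carry → 0x34E0
One's-complement sum = 0x34E0.
Checksum = ~0x34E0 & 0xFFFF = 0xCB1F.

CB1F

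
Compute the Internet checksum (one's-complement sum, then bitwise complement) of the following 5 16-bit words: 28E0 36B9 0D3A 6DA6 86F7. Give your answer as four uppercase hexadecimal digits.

One's-complement addition (fold any carry out of bit 15 back into bit 0):
  0x28E0 + 0x36B9 = 0x05F99
  0x5F99 + 0x0D3A = 0x06CD3
  0x6CD3 + 0x6DA6 = 0x0DA79
  0xDA79 + 0x86F7 = 0x16170 → wrap carry → 0x6171
One's-complement sum = 0x6171.
Checksum = ~0x6171 & 0xFFFF = 0x9E8E.

9E8E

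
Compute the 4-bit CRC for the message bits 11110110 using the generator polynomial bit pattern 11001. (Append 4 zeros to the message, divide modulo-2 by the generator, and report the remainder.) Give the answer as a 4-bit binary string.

Append 4 zeros: 111101100000. Divide by 11001 (XOR where the leading bit is 1):
  pos 0: 11110 XOR 11001 = 00111
  pos 2: 11111 XOR 11001 = 00110
  pos 4: 11000 XOR 11001 = 00001
Remainder (last 4 bits) = 1000. This is the CRC / FCS.

1000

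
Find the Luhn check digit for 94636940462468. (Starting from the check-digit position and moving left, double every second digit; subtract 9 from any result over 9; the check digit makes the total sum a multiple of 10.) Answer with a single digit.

2

Partial digits right→left: 8 6 4 2 6 4 0 4 9 6 3 6 4 9
Double every second digit counting from the check-digit position (so the 1st, 3rd, 5th, ... of the partial from the right).
  doubled (with −9 where >9): 7 8 3 0 9 6 8 → sum 41
  kept as-is: 6 2 4 4 6 6 9 → sum 37
Total = 41 + 37 = 78.
Check digit = (10 − (78 mod 10)) mod 10 = 2.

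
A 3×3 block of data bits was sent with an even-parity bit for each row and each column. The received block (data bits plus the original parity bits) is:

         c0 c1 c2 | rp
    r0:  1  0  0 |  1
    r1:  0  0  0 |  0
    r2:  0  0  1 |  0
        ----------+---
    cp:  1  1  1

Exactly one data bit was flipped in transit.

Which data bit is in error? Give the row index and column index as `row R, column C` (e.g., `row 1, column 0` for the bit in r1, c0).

row 2, column 1

Recompute each row's even parity and compare to rp:
  r0: data parity 1, sent rp 1 → ok
  r1: data parity 0, sent rp 0 → ok
  r2: data parity 1, sent rp 0 → mismatch
Recompute each column's even parity and compare to cp:
  c0: data parity 1, sent cp 1 → ok
  c1: data parity 0, sent cp 1 → mismatch
  c2: data parity 1, sent cp 1 → ok
Exactly one row (r2) and one column (c1) fail → the flipped bit is at their intersection.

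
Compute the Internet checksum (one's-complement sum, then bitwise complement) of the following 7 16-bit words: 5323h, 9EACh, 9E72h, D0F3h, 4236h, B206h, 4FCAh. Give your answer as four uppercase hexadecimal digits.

5AC2

One's-complement addition (fold any carry out of bit 15 back into bit 0):
  0x5323 + 0x9EAC = 0x0F1CF
  0xF1CF + 0x9E72 = 0x19041 → wrap carry → 0x9042
  0x9042 + 0xD0F3 = 0x16135 → wrap carry → 0x6136
  0x6136 + 0x4236 = 0x0A36C
  0xA36C + 0xB206 = 0x15572 → wrap carry → 0x5573
  0x5573 + 0x4FCA = 0x0A53D
One's-complement sum = 0xA53D.
Checksum = ~0xA53D & 0xFFFF = 0x5AC2.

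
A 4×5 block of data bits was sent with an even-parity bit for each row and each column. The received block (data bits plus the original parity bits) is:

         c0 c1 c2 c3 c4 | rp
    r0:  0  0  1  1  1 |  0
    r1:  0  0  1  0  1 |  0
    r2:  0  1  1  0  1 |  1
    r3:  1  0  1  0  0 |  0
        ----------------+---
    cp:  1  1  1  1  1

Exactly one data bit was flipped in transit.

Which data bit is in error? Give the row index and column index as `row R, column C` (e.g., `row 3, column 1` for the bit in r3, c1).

row 0, column 2

Recompute each row's even parity and compare to rp:
  r0: data parity 1, sent rp 0 → mismatch
  r1: data parity 0, sent rp 0 → ok
  r2: data parity 1, sent rp 1 → ok
  r3: data parity 0, sent rp 0 → ok
Recompute each column's even parity and compare to cp:
  c0: data parity 1, sent cp 1 → ok
  c1: data parity 1, sent cp 1 → ok
  c2: data parity 0, sent cp 1 → mismatch
  c3: data parity 1, sent cp 1 → ok
  c4: data parity 1, sent cp 1 → ok
Exactly one row (r0) and one column (c2) fail → the flipped bit is at their intersection.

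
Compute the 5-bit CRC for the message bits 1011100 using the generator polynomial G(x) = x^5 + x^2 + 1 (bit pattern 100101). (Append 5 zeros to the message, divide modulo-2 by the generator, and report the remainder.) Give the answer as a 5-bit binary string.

00100

Append 5 zeros: 101110000000. Divide by 100101 (XOR where the leading bit is 1):
  pos 0: 101110 XOR 100101 = 001011
  pos 2: 101100 XOR 100101 = 001001
  pos 4: 100100 XOR 100101 = 000001
Remainder (last 5 bits) = 00100. This is the CRC / FCS.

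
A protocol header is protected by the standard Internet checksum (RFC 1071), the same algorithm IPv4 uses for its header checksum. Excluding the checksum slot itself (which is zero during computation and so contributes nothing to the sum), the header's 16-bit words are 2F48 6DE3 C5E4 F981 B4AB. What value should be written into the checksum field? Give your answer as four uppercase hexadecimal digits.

EEC1

One's-complement addition (fold any carry out of bit 15 back into bit 0):
  0x2F48 + 0x6DE3 = 0x09D2B
  0x9D2B + 0xC5E4 = 0x1630F → wrap carry → 0x6310
  0x6310 + 0xF981 = 0x15C91 → wrap carry → 0x5C92
  0x5C92 + 0xB4AB = 0x1113D → wrap carry → 0x113E
One's-complement sum = 0x113E.
Checksum = ~0x113E & 0xFFFF = 0xEEC1.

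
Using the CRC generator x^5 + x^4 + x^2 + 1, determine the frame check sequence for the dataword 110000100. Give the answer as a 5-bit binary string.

11010

Append 5 zeros: 11000010000000. Divide by 110101 (XOR where the leading bit is 1):
  pos 0: 110000 XOR 110101 = 000101
  pos 3: 101100 XOR 110101 = 011001
  pos 4: 110010 XOR 110101 = 000111
  pos 7: 111000 XOR 110101 = 001101
Remainder (last 5 bits) = 11010. This is the CRC / FCS.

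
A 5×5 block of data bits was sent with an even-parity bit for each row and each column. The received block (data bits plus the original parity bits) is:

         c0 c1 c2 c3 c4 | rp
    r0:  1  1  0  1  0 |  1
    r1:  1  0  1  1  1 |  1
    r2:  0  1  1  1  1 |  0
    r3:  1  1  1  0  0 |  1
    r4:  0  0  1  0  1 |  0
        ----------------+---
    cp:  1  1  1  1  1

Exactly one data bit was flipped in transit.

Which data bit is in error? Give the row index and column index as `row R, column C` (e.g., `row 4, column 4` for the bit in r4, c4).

row 1, column 2

Recompute each row's even parity and compare to rp:
  r0: data parity 1, sent rp 1 → ok
  r1: data parity 0, sent rp 1 → mismatch
  r2: data parity 0, sent rp 0 → ok
  r3: data parity 1, sent rp 1 → ok
  r4: data parity 0, sent rp 0 → ok
Recompute each column's even parity and compare to cp:
  c0: data parity 1, sent cp 1 → ok
  c1: data parity 1, sent cp 1 → ok
  c2: data parity 0, sent cp 1 → mismatch
  c3: data parity 1, sent cp 1 → ok
  c4: data parity 1, sent cp 1 → ok
Exactly one row (r1) and one column (c2) fail → the flipped bit is at their intersection.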